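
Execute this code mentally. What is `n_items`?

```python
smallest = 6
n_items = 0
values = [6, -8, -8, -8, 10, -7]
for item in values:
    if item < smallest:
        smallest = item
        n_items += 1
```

Let's trace through this code step by step.

Initialize: smallest = 6
Initialize: n_items = 0
Initialize: values = [6, -8, -8, -8, 10, -7]
Entering loop: for item in values:

After execution: n_items = 1
1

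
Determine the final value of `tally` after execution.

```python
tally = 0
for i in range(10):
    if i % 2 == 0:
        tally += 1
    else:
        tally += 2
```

Let's trace through this code step by step.

Initialize: tally = 0
Entering loop: for i in range(10):

After execution: tally = 15
15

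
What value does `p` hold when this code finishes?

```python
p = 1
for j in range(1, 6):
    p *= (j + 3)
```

Let's trace through this code step by step.

Initialize: p = 1
Entering loop: for j in range(1, 6):

After execution: p = 6720
6720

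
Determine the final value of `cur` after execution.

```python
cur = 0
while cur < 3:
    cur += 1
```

Let's trace through this code step by step.

Initialize: cur = 0
Entering loop: while cur < 3:

After execution: cur = 3
3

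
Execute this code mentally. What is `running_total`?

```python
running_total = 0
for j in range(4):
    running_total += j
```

Let's trace through this code step by step.

Initialize: running_total = 0
Entering loop: for j in range(4):

After execution: running_total = 6
6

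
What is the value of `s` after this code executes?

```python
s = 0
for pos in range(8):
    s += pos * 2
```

Let's trace through this code step by step.

Initialize: s = 0
Entering loop: for pos in range(8):

After execution: s = 56
56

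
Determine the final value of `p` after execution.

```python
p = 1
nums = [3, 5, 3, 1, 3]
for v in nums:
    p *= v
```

Let's trace through this code step by step.

Initialize: p = 1
Initialize: nums = [3, 5, 3, 1, 3]
Entering loop: for v in nums:

After execution: p = 135
135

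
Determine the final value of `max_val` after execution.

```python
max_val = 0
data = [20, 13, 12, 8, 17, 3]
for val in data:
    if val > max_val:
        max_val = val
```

Let's trace through this code step by step.

Initialize: max_val = 0
Initialize: data = [20, 13, 12, 8, 17, 3]
Entering loop: for val in data:

After execution: max_val = 20
20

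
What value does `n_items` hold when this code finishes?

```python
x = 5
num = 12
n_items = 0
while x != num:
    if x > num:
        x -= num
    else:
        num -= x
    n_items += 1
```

Let's trace through this code step by step.

Initialize: x = 5
Initialize: num = 12
Initialize: n_items = 0
Entering loop: while x != num:

After execution: n_items = 5
5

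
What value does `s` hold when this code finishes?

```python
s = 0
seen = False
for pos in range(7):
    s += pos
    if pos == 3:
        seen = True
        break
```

Let's trace through this code step by step.

Initialize: s = 0
Initialize: seen = False
Entering loop: for pos in range(7):

After execution: s = 6
6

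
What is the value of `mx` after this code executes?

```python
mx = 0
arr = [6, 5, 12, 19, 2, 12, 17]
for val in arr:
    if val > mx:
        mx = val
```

Let's trace through this code step by step.

Initialize: mx = 0
Initialize: arr = [6, 5, 12, 19, 2, 12, 17]
Entering loop: for val in arr:

After execution: mx = 19
19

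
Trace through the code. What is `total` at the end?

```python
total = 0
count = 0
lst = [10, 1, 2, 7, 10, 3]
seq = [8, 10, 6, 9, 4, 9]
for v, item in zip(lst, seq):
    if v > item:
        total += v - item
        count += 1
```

Let's trace through this code step by step.

Initialize: total = 0
Initialize: count = 0
Initialize: lst = [10, 1, 2, 7, 10, 3]
Initialize: seq = [8, 10, 6, 9, 4, 9]
Entering loop: for v, item in zip(lst, seq):

After execution: total = 8
8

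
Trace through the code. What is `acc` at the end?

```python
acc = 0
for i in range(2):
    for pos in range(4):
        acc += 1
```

Let's trace through this code step by step.

Initialize: acc = 0
Entering loop: for i in range(2):

After execution: acc = 8
8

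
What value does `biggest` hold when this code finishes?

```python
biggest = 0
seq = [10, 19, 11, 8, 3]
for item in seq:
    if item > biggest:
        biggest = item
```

Let's trace through this code step by step.

Initialize: biggest = 0
Initialize: seq = [10, 19, 11, 8, 3]
Entering loop: for item in seq:

After execution: biggest = 19
19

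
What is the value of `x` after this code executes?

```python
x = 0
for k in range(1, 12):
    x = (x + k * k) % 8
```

Let's trace through this code step by step.

Initialize: x = 0
Entering loop: for k in range(1, 12):

After execution: x = 2
2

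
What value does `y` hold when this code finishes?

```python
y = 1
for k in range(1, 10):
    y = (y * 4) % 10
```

Let's trace through this code step by step.

Initialize: y = 1
Entering loop: for k in range(1, 10):

After execution: y = 4
4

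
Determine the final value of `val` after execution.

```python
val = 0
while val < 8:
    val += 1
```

Let's trace through this code step by step.

Initialize: val = 0
Entering loop: while val < 8:

After execution: val = 8
8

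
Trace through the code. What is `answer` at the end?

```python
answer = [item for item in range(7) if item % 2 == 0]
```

Let's trace through this code step by step.

Initialize: answer = [item for item in range(7) if item % 2 == 0]

After execution: answer = [0, 2, 4, 6]
[0, 2, 4, 6]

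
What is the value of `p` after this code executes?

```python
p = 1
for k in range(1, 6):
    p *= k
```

Let's trace through this code step by step.

Initialize: p = 1
Entering loop: for k in range(1, 6):

After execution: p = 120
120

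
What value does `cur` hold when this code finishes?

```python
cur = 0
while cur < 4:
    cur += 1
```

Let's trace through this code step by step.

Initialize: cur = 0
Entering loop: while cur < 4:

After execution: cur = 4
4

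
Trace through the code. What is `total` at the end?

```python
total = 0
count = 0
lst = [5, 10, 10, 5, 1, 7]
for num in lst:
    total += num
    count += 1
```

Let's trace through this code step by step.

Initialize: total = 0
Initialize: count = 0
Initialize: lst = [5, 10, 10, 5, 1, 7]
Entering loop: for num in lst:

After execution: total = 38
38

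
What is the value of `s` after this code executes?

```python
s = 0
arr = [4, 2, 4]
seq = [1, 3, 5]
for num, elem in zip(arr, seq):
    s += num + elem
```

Let's trace through this code step by step.

Initialize: s = 0
Initialize: arr = [4, 2, 4]
Initialize: seq = [1, 3, 5]
Entering loop: for num, elem in zip(arr, seq):

After execution: s = 19
19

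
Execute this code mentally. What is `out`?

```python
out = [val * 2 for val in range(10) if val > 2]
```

Let's trace through this code step by step.

Initialize: out = [val * 2 for val in range(10) if val > 2]

After execution: out = [6, 8, 10, 12, 14, 16, 18]
[6, 8, 10, 12, 14, 16, 18]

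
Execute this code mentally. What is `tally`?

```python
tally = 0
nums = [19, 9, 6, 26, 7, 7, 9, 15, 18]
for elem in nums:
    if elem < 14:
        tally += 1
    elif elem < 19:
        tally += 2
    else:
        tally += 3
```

Let's trace through this code step by step.

Initialize: tally = 0
Initialize: nums = [19, 9, 6, 26, 7, 7, 9, 15, 18]
Entering loop: for elem in nums:

After execution: tally = 15
15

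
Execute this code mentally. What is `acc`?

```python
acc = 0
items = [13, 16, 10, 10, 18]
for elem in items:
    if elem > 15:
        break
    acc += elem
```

Let's trace through this code step by step.

Initialize: acc = 0
Initialize: items = [13, 16, 10, 10, 18]
Entering loop: for elem in items:

After execution: acc = 13
13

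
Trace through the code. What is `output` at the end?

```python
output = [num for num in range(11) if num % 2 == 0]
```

Let's trace through this code step by step.

Initialize: output = [num for num in range(11) if num % 2 == 0]

After execution: output = [0, 2, 4, 6, 8, 10]
[0, 2, 4, 6, 8, 10]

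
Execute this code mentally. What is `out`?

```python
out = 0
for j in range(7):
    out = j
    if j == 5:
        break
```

Let's trace through this code step by step.

Initialize: out = 0
Entering loop: for j in range(7):

After execution: out = 5
5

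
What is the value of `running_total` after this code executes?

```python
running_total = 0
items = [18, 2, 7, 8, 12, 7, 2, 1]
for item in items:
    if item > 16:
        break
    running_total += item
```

Let's trace through this code step by step.

Initialize: running_total = 0
Initialize: items = [18, 2, 7, 8, 12, 7, 2, 1]
Entering loop: for item in items:

After execution: running_total = 0
0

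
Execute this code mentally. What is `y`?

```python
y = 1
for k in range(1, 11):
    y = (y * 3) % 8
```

Let's trace through this code step by step.

Initialize: y = 1
Entering loop: for k in range(1, 11):

After execution: y = 1
1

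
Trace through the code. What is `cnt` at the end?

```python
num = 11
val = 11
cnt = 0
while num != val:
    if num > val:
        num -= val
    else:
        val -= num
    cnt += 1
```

Let's trace through this code step by step.

Initialize: num = 11
Initialize: val = 11
Initialize: cnt = 0
Entering loop: while num != val:

After execution: cnt = 0
0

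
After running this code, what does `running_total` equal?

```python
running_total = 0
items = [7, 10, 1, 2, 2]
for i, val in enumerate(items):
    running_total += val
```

Let's trace through this code step by step.

Initialize: running_total = 0
Initialize: items = [7, 10, 1, 2, 2]
Entering loop: for i, val in enumerate(items):

After execution: running_total = 22
22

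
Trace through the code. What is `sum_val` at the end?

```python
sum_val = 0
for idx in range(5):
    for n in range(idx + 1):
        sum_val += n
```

Let's trace through this code step by step.

Initialize: sum_val = 0
Entering loop: for idx in range(5):

After execution: sum_val = 20
20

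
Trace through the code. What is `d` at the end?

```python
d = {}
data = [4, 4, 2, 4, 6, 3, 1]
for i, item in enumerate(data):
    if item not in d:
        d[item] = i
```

Let's trace through this code step by step.

Initialize: d = {}
Initialize: data = [4, 4, 2, 4, 6, 3, 1]
Entering loop: for i, item in enumerate(data):

After execution: d = {4: 0, 2: 2, 6: 4, 3: 5, 1: 6}
{4: 0, 2: 2, 6: 4, 3: 5, 1: 6}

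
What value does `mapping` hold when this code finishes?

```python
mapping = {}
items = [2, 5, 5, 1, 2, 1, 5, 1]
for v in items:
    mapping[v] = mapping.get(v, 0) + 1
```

Let's trace through this code step by step.

Initialize: mapping = {}
Initialize: items = [2, 5, 5, 1, 2, 1, 5, 1]
Entering loop: for v in items:

After execution: mapping = {2: 2, 5: 3, 1: 3}
{2: 2, 5: 3, 1: 3}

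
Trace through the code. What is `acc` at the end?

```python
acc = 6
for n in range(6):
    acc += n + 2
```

Let's trace through this code step by step.

Initialize: acc = 6
Entering loop: for n in range(6):

After execution: acc = 33
33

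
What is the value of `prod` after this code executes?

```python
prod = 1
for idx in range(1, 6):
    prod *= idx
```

Let's trace through this code step by step.

Initialize: prod = 1
Entering loop: for idx in range(1, 6):

After execution: prod = 120
120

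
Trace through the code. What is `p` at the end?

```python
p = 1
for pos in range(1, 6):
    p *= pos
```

Let's trace through this code step by step.

Initialize: p = 1
Entering loop: for pos in range(1, 6):

After execution: p = 120
120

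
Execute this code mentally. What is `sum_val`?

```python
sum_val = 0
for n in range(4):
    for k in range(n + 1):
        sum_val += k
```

Let's trace through this code step by step.

Initialize: sum_val = 0
Entering loop: for n in range(4):

After execution: sum_val = 10
10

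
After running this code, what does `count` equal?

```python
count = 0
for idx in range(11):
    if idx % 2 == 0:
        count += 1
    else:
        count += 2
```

Let's trace through this code step by step.

Initialize: count = 0
Entering loop: for idx in range(11):

After execution: count = 16
16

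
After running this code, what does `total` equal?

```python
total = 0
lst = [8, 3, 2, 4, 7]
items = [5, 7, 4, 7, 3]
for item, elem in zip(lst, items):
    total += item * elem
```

Let's trace through this code step by step.

Initialize: total = 0
Initialize: lst = [8, 3, 2, 4, 7]
Initialize: items = [5, 7, 4, 7, 3]
Entering loop: for item, elem in zip(lst, items):

After execution: total = 118
118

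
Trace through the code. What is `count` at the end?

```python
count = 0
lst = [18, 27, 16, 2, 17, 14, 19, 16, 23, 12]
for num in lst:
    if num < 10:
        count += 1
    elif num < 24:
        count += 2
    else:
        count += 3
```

Let's trace through this code step by step.

Initialize: count = 0
Initialize: lst = [18, 27, 16, 2, 17, 14, 19, 16, 23, 12]
Entering loop: for num in lst:

After execution: count = 20
20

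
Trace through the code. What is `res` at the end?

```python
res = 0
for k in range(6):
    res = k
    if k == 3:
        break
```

Let's trace through this code step by step.

Initialize: res = 0
Entering loop: for k in range(6):

After execution: res = 3
3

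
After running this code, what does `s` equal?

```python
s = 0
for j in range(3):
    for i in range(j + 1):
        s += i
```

Let's trace through this code step by step.

Initialize: s = 0
Entering loop: for j in range(3):

After execution: s = 4
4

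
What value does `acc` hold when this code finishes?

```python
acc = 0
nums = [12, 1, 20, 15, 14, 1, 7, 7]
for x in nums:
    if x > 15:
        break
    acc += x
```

Let's trace through this code step by step.

Initialize: acc = 0
Initialize: nums = [12, 1, 20, 15, 14, 1, 7, 7]
Entering loop: for x in nums:

After execution: acc = 13
13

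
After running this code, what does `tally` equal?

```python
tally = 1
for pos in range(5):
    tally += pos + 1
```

Let's trace through this code step by step.

Initialize: tally = 1
Entering loop: for pos in range(5):

After execution: tally = 16
16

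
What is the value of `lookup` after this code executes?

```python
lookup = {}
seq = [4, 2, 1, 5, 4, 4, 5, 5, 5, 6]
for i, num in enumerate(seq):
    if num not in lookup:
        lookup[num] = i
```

Let's trace through this code step by step.

Initialize: lookup = {}
Initialize: seq = [4, 2, 1, 5, 4, 4, 5, 5, 5, 6]
Entering loop: for i, num in enumerate(seq):

After execution: lookup = {4: 0, 2: 1, 1: 2, 5: 3, 6: 9}
{4: 0, 2: 1, 1: 2, 5: 3, 6: 9}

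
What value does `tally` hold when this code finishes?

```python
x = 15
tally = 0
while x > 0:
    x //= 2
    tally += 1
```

Let's trace through this code step by step.

Initialize: x = 15
Initialize: tally = 0
Entering loop: while x > 0:

After execution: tally = 4
4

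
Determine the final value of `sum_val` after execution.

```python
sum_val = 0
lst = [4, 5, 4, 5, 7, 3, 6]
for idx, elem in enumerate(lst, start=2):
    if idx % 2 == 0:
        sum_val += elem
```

Let's trace through this code step by step.

Initialize: sum_val = 0
Initialize: lst = [4, 5, 4, 5, 7, 3, 6]
Entering loop: for idx, elem in enumerate(lst, start=2):

After execution: sum_val = 21
21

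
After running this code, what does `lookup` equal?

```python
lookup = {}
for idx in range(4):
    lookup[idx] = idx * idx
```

Let's trace through this code step by step.

Initialize: lookup = {}
Entering loop: for idx in range(4):

After execution: lookup = {0: 0, 1: 1, 2: 4, 3: 9}
{0: 0, 1: 1, 2: 4, 3: 9}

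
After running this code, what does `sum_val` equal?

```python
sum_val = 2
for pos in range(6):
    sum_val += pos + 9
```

Let's trace through this code step by step.

Initialize: sum_val = 2
Entering loop: for pos in range(6):

After execution: sum_val = 71
71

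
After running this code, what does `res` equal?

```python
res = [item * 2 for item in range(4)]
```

Let's trace through this code step by step.

Initialize: res = [item * 2 for item in range(4)]

After execution: res = [0, 2, 4, 6]
[0, 2, 4, 6]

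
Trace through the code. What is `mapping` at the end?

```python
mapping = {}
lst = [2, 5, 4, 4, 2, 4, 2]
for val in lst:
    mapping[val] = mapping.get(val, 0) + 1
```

Let's trace through this code step by step.

Initialize: mapping = {}
Initialize: lst = [2, 5, 4, 4, 2, 4, 2]
Entering loop: for val in lst:

After execution: mapping = {2: 3, 5: 1, 4: 3}
{2: 3, 5: 1, 4: 3}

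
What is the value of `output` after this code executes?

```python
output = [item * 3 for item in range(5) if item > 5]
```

Let's trace through this code step by step.

Initialize: output = [item * 3 for item in range(5) if item > 5]

After execution: output = []
[]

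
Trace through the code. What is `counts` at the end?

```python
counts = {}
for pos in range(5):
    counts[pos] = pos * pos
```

Let's trace through this code step by step.

Initialize: counts = {}
Entering loop: for pos in range(5):

After execution: counts = {0: 0, 1: 1, 2: 4, 3: 9, 4: 16}
{0: 0, 1: 1, 2: 4, 3: 9, 4: 16}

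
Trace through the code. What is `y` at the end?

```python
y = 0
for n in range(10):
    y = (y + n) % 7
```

Let's trace through this code step by step.

Initialize: y = 0
Entering loop: for n in range(10):

After execution: y = 3
3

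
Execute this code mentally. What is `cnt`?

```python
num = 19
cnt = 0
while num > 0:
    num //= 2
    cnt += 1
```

Let's trace through this code step by step.

Initialize: num = 19
Initialize: cnt = 0
Entering loop: while num > 0:

After execution: cnt = 5
5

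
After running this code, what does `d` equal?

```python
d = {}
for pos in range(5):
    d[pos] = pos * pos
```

Let's trace through this code step by step.

Initialize: d = {}
Entering loop: for pos in range(5):

After execution: d = {0: 0, 1: 1, 2: 4, 3: 9, 4: 16}
{0: 0, 1: 1, 2: 4, 3: 9, 4: 16}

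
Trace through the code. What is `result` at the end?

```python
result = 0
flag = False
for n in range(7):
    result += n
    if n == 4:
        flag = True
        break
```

Let's trace through this code step by step.

Initialize: result = 0
Initialize: flag = False
Entering loop: for n in range(7):

After execution: result = 10
10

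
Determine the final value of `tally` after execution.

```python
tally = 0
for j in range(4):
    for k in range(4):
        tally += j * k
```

Let's trace through this code step by step.

Initialize: tally = 0
Entering loop: for j in range(4):

After execution: tally = 36
36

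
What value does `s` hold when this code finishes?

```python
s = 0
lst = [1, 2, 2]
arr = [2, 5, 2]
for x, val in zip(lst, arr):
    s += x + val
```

Let's trace through this code step by step.

Initialize: s = 0
Initialize: lst = [1, 2, 2]
Initialize: arr = [2, 5, 2]
Entering loop: for x, val in zip(lst, arr):

After execution: s = 14
14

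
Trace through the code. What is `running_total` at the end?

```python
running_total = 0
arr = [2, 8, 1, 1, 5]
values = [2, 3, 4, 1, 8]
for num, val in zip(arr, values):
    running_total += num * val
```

Let's trace through this code step by step.

Initialize: running_total = 0
Initialize: arr = [2, 8, 1, 1, 5]
Initialize: values = [2, 3, 4, 1, 8]
Entering loop: for num, val in zip(arr, values):

After execution: running_total = 73
73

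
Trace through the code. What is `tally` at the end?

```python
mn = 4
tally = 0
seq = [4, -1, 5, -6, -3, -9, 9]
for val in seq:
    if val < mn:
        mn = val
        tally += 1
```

Let's trace through this code step by step.

Initialize: mn = 4
Initialize: tally = 0
Initialize: seq = [4, -1, 5, -6, -3, -9, 9]
Entering loop: for val in seq:

After execution: tally = 3
3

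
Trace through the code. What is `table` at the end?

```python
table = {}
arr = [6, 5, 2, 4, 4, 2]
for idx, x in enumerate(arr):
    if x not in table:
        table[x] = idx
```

Let's trace through this code step by step.

Initialize: table = {}
Initialize: arr = [6, 5, 2, 4, 4, 2]
Entering loop: for idx, x in enumerate(arr):

After execution: table = {6: 0, 5: 1, 2: 2, 4: 3}
{6: 0, 5: 1, 2: 2, 4: 3}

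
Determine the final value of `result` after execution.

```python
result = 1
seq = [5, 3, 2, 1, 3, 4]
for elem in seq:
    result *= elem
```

Let's trace through this code step by step.

Initialize: result = 1
Initialize: seq = [5, 3, 2, 1, 3, 4]
Entering loop: for elem in seq:

After execution: result = 360
360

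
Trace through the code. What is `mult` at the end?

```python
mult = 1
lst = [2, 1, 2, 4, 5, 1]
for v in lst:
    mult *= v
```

Let's trace through this code step by step.

Initialize: mult = 1
Initialize: lst = [2, 1, 2, 4, 5, 1]
Entering loop: for v in lst:

After execution: mult = 80
80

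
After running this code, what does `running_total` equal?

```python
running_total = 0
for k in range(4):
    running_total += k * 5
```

Let's trace through this code step by step.

Initialize: running_total = 0
Entering loop: for k in range(4):

After execution: running_total = 30
30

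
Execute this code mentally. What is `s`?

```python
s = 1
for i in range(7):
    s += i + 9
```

Let's trace through this code step by step.

Initialize: s = 1
Entering loop: for i in range(7):

After execution: s = 85
85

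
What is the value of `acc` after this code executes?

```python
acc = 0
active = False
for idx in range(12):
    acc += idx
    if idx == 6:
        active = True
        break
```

Let's trace through this code step by step.

Initialize: acc = 0
Initialize: active = False
Entering loop: for idx in range(12):

After execution: acc = 21
21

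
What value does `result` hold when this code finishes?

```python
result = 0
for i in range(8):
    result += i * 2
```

Let's trace through this code step by step.

Initialize: result = 0
Entering loop: for i in range(8):

After execution: result = 56
56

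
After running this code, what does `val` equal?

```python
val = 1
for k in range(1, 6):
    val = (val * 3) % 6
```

Let's trace through this code step by step.

Initialize: val = 1
Entering loop: for k in range(1, 6):

After execution: val = 3
3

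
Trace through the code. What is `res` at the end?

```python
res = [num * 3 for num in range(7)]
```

Let's trace through this code step by step.

Initialize: res = [num * 3 for num in range(7)]

After execution: res = [0, 3, 6, 9, 12, 15, 18]
[0, 3, 6, 9, 12, 15, 18]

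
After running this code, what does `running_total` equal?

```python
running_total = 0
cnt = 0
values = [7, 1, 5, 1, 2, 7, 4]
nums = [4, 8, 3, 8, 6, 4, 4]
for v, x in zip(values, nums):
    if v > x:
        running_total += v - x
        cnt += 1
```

Let's trace through this code step by step.

Initialize: running_total = 0
Initialize: cnt = 0
Initialize: values = [7, 1, 5, 1, 2, 7, 4]
Initialize: nums = [4, 8, 3, 8, 6, 4, 4]
Entering loop: for v, x in zip(values, nums):

After execution: running_total = 8
8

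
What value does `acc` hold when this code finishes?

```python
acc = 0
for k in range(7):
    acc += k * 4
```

Let's trace through this code step by step.

Initialize: acc = 0
Entering loop: for k in range(7):

After execution: acc = 84
84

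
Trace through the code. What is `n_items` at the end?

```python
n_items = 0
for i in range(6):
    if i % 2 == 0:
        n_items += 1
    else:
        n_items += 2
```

Let's trace through this code step by step.

Initialize: n_items = 0
Entering loop: for i in range(6):

After execution: n_items = 9
9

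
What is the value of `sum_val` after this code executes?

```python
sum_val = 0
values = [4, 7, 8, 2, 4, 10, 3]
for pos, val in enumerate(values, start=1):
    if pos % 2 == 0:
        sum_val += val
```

Let's trace through this code step by step.

Initialize: sum_val = 0
Initialize: values = [4, 7, 8, 2, 4, 10, 3]
Entering loop: for pos, val in enumerate(values, start=1):

After execution: sum_val = 19
19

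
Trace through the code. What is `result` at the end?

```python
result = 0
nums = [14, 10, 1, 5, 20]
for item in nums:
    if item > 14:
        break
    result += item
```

Let's trace through this code step by step.

Initialize: result = 0
Initialize: nums = [14, 10, 1, 5, 20]
Entering loop: for item in nums:

After execution: result = 30
30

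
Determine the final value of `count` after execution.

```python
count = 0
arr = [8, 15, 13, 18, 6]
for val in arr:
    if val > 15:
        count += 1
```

Let's trace through this code step by step.

Initialize: count = 0
Initialize: arr = [8, 15, 13, 18, 6]
Entering loop: for val in arr:

After execution: count = 1
1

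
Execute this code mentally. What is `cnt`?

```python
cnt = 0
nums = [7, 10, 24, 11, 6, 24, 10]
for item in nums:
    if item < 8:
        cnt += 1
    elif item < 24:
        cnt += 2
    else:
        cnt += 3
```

Let's trace through this code step by step.

Initialize: cnt = 0
Initialize: nums = [7, 10, 24, 11, 6, 24, 10]
Entering loop: for item in nums:

After execution: cnt = 14
14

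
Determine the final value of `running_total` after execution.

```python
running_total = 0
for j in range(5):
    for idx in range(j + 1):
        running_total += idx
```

Let's trace through this code step by step.

Initialize: running_total = 0
Entering loop: for j in range(5):

After execution: running_total = 20
20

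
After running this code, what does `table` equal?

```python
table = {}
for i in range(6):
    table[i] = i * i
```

Let's trace through this code step by step.

Initialize: table = {}
Entering loop: for i in range(6):

After execution: table = {0: 0, 1: 1, 2: 4, 3: 9, 4: 16, 5: 25}
{0: 0, 1: 1, 2: 4, 3: 9, 4: 16, 5: 25}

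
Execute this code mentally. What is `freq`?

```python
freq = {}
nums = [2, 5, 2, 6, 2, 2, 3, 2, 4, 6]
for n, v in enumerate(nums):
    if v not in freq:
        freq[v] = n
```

Let's trace through this code step by step.

Initialize: freq = {}
Initialize: nums = [2, 5, 2, 6, 2, 2, 3, 2, 4, 6]
Entering loop: for n, v in enumerate(nums):

After execution: freq = {2: 0, 5: 1, 6: 3, 3: 6, 4: 8}
{2: 0, 5: 1, 6: 3, 3: 6, 4: 8}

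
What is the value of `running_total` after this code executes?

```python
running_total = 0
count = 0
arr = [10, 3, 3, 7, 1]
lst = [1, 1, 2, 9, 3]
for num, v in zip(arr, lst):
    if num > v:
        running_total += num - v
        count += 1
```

Let's trace through this code step by step.

Initialize: running_total = 0
Initialize: count = 0
Initialize: arr = [10, 3, 3, 7, 1]
Initialize: lst = [1, 1, 2, 9, 3]
Entering loop: for num, v in zip(arr, lst):

After execution: running_total = 12
12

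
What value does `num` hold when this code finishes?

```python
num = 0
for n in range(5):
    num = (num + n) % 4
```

Let's trace through this code step by step.

Initialize: num = 0
Entering loop: for n in range(5):

After execution: num = 2
2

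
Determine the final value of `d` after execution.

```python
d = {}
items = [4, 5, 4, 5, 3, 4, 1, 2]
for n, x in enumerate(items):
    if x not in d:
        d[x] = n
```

Let's trace through this code step by step.

Initialize: d = {}
Initialize: items = [4, 5, 4, 5, 3, 4, 1, 2]
Entering loop: for n, x in enumerate(items):

After execution: d = {4: 0, 5: 1, 3: 4, 1: 6, 2: 7}
{4: 0, 5: 1, 3: 4, 1: 6, 2: 7}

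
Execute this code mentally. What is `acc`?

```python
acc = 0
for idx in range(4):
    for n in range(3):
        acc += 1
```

Let's trace through this code step by step.

Initialize: acc = 0
Entering loop: for idx in range(4):

After execution: acc = 12
12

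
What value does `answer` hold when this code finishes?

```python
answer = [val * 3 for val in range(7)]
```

Let's trace through this code step by step.

Initialize: answer = [val * 3 for val in range(7)]

After execution: answer = [0, 3, 6, 9, 12, 15, 18]
[0, 3, 6, 9, 12, 15, 18]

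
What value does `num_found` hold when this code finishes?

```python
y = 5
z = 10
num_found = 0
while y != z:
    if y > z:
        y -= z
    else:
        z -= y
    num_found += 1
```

Let's trace through this code step by step.

Initialize: y = 5
Initialize: z = 10
Initialize: num_found = 0
Entering loop: while y != z:

After execution: num_found = 1
1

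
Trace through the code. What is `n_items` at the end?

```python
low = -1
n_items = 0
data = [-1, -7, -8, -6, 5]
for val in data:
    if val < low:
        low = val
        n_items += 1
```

Let's trace through this code step by step.

Initialize: low = -1
Initialize: n_items = 0
Initialize: data = [-1, -7, -8, -6, 5]
Entering loop: for val in data:

After execution: n_items = 2
2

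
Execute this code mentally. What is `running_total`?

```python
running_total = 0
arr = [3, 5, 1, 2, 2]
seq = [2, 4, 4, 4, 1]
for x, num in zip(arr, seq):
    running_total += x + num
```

Let's trace through this code step by step.

Initialize: running_total = 0
Initialize: arr = [3, 5, 1, 2, 2]
Initialize: seq = [2, 4, 4, 4, 1]
Entering loop: for x, num in zip(arr, seq):

After execution: running_total = 28
28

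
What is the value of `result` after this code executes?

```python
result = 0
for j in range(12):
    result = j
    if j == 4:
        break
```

Let's trace through this code step by step.

Initialize: result = 0
Entering loop: for j in range(12):

After execution: result = 4
4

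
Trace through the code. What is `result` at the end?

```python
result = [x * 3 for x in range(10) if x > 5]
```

Let's trace through this code step by step.

Initialize: result = [x * 3 for x in range(10) if x > 5]

After execution: result = [18, 21, 24, 27]
[18, 21, 24, 27]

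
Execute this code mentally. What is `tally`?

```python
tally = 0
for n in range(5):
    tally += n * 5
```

Let's trace through this code step by step.

Initialize: tally = 0
Entering loop: for n in range(5):

After execution: tally = 50
50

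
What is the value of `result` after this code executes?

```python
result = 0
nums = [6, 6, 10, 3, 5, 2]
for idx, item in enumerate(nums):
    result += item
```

Let's trace through this code step by step.

Initialize: result = 0
Initialize: nums = [6, 6, 10, 3, 5, 2]
Entering loop: for idx, item in enumerate(nums):

After execution: result = 32
32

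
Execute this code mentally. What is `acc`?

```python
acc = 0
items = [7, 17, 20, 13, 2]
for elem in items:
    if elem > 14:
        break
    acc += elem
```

Let's trace through this code step by step.

Initialize: acc = 0
Initialize: items = [7, 17, 20, 13, 2]
Entering loop: for elem in items:

After execution: acc = 7
7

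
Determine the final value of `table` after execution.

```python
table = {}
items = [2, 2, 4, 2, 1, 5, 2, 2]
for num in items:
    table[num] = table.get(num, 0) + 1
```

Let's trace through this code step by step.

Initialize: table = {}
Initialize: items = [2, 2, 4, 2, 1, 5, 2, 2]
Entering loop: for num in items:

After execution: table = {2: 5, 4: 1, 1: 1, 5: 1}
{2: 5, 4: 1, 1: 1, 5: 1}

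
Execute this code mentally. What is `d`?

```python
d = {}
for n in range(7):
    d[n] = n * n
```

Let's trace through this code step by step.

Initialize: d = {}
Entering loop: for n in range(7):

After execution: d = {0: 0, 1: 1, 2: 4, 3: 9, 4: 16, 5: 25, 6: 36}
{0: 0, 1: 1, 2: 4, 3: 9, 4: 16, 5: 25, 6: 36}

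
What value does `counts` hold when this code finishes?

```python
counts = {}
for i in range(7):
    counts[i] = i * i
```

Let's trace through this code step by step.

Initialize: counts = {}
Entering loop: for i in range(7):

After execution: counts = {0: 0, 1: 1, 2: 4, 3: 9, 4: 16, 5: 25, 6: 36}
{0: 0, 1: 1, 2: 4, 3: 9, 4: 16, 5: 25, 6: 36}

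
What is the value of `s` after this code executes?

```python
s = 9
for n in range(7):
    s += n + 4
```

Let's trace through this code step by step.

Initialize: s = 9
Entering loop: for n in range(7):

After execution: s = 58
58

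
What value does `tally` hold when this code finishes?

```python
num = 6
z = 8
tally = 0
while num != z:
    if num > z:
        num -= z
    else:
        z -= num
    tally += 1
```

Let's trace through this code step by step.

Initialize: num = 6
Initialize: z = 8
Initialize: tally = 0
Entering loop: while num != z:

After execution: tally = 3
3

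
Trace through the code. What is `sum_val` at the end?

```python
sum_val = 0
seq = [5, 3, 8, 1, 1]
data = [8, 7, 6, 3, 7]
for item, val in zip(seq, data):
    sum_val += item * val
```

Let's trace through this code step by step.

Initialize: sum_val = 0
Initialize: seq = [5, 3, 8, 1, 1]
Initialize: data = [8, 7, 6, 3, 7]
Entering loop: for item, val in zip(seq, data):

After execution: sum_val = 119
119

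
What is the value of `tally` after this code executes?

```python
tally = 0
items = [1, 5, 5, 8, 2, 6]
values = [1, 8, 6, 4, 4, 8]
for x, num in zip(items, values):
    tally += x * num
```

Let's trace through this code step by step.

Initialize: tally = 0
Initialize: items = [1, 5, 5, 8, 2, 6]
Initialize: values = [1, 8, 6, 4, 4, 8]
Entering loop: for x, num in zip(items, values):

After execution: tally = 159
159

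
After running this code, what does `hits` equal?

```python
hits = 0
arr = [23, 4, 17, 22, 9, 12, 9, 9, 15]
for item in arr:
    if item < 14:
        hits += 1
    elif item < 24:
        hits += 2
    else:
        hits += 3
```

Let's trace through this code step by step.

Initialize: hits = 0
Initialize: arr = [23, 4, 17, 22, 9, 12, 9, 9, 15]
Entering loop: for item in arr:

After execution: hits = 13
13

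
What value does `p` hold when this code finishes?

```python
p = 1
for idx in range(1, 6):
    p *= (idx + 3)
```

Let's trace through this code step by step.

Initialize: p = 1
Entering loop: for idx in range(1, 6):

After execution: p = 6720
6720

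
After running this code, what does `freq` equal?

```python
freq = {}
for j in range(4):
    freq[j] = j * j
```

Let's trace through this code step by step.

Initialize: freq = {}
Entering loop: for j in range(4):

After execution: freq = {0: 0, 1: 1, 2: 4, 3: 9}
{0: 0, 1: 1, 2: 4, 3: 9}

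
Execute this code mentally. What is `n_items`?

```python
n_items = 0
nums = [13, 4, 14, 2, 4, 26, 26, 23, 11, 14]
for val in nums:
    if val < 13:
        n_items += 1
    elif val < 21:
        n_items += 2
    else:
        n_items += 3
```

Let's trace through this code step by step.

Initialize: n_items = 0
Initialize: nums = [13, 4, 14, 2, 4, 26, 26, 23, 11, 14]
Entering loop: for val in nums:

After execution: n_items = 19
19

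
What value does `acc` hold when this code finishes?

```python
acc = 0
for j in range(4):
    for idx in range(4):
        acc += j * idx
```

Let's trace through this code step by step.

Initialize: acc = 0
Entering loop: for j in range(4):

After execution: acc = 36
36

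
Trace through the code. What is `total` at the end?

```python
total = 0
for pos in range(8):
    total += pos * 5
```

Let's trace through this code step by step.

Initialize: total = 0
Entering loop: for pos in range(8):

After execution: total = 140
140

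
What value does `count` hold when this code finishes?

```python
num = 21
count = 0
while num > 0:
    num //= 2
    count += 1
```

Let's trace through this code step by step.

Initialize: num = 21
Initialize: count = 0
Entering loop: while num > 0:

After execution: count = 5
5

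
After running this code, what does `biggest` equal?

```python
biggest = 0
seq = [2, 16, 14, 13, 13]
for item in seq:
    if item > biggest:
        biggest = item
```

Let's trace through this code step by step.

Initialize: biggest = 0
Initialize: seq = [2, 16, 14, 13, 13]
Entering loop: for item in seq:

After execution: biggest = 16
16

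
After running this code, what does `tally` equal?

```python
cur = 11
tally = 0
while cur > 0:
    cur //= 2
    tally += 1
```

Let's trace through this code step by step.

Initialize: cur = 11
Initialize: tally = 0
Entering loop: while cur > 0:

After execution: tally = 4
4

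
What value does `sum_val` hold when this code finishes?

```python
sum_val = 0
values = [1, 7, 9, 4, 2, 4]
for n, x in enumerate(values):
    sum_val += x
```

Let's trace through this code step by step.

Initialize: sum_val = 0
Initialize: values = [1, 7, 9, 4, 2, 4]
Entering loop: for n, x in enumerate(values):

After execution: sum_val = 27
27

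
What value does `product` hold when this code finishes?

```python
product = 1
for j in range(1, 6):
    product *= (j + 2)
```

Let's trace through this code step by step.

Initialize: product = 1
Entering loop: for j in range(1, 6):

After execution: product = 2520
2520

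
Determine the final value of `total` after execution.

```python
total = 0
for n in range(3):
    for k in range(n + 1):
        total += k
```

Let's trace through this code step by step.

Initialize: total = 0
Entering loop: for n in range(3):

After execution: total = 4
4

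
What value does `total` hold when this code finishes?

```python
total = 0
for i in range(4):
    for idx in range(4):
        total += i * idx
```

Let's trace through this code step by step.

Initialize: total = 0
Entering loop: for i in range(4):

After execution: total = 36
36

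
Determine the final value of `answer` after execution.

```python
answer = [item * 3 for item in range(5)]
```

Let's trace through this code step by step.

Initialize: answer = [item * 3 for item in range(5)]

After execution: answer = [0, 3, 6, 9, 12]
[0, 3, 6, 9, 12]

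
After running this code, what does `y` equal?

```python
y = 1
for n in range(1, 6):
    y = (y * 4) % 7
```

Let's trace through this code step by step.

Initialize: y = 1
Entering loop: for n in range(1, 6):

After execution: y = 2
2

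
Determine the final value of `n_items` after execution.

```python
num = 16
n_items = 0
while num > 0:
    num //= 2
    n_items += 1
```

Let's trace through this code step by step.

Initialize: num = 16
Initialize: n_items = 0
Entering loop: while num > 0:

After execution: n_items = 5
5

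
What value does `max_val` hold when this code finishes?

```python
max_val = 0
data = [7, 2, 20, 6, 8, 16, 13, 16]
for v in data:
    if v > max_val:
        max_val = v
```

Let's trace through this code step by step.

Initialize: max_val = 0
Initialize: data = [7, 2, 20, 6, 8, 16, 13, 16]
Entering loop: for v in data:

After execution: max_val = 20
20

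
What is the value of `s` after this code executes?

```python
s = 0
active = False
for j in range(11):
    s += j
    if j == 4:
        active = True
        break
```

Let's trace through this code step by step.

Initialize: s = 0
Initialize: active = False
Entering loop: for j in range(11):

After execution: s = 10
10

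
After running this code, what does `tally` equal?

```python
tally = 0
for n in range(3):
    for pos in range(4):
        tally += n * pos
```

Let's trace through this code step by step.

Initialize: tally = 0
Entering loop: for n in range(3):

After execution: tally = 18
18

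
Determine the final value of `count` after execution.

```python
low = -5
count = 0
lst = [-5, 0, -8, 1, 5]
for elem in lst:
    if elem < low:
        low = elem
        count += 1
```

Let's trace through this code step by step.

Initialize: low = -5
Initialize: count = 0
Initialize: lst = [-5, 0, -8, 1, 5]
Entering loop: for elem in lst:

After execution: count = 1
1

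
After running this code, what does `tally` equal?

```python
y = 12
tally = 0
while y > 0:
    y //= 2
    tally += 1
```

Let's trace through this code step by step.

Initialize: y = 12
Initialize: tally = 0
Entering loop: while y > 0:

After execution: tally = 4
4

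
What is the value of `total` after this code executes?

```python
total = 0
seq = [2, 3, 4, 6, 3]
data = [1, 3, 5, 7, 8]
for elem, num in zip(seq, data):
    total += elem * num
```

Let's trace through this code step by step.

Initialize: total = 0
Initialize: seq = [2, 3, 4, 6, 3]
Initialize: data = [1, 3, 5, 7, 8]
Entering loop: for elem, num in zip(seq, data):

After execution: total = 97
97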